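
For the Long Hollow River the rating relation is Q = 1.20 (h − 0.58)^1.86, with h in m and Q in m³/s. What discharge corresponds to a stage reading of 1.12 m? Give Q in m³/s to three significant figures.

0.381 m³/s

Q = 1.20 × (1.12 − 0.58)^1.86 = 1.20 × 0.54^1.86 = 0.3814 m³/s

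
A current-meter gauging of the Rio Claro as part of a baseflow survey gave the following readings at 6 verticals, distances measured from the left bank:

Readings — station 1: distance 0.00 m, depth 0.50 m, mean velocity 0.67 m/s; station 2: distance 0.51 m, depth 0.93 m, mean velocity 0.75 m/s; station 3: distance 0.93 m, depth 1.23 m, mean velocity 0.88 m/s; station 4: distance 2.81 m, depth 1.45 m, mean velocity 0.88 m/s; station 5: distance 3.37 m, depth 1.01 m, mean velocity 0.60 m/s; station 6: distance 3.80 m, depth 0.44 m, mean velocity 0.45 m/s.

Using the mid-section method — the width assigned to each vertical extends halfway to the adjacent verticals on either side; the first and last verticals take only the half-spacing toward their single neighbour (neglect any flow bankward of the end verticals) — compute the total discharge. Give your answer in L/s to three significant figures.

w_1 = (0.51 − 0.00)/2 = 0.255 m; q_1 = 0.67 × 0.50 × 0.255 = 0.08543 m³/s
w_2 = (0.93 − 0.00)/2 = 0.465 m; q_2 = 0.75 × 0.93 × 0.465 = 0.3243 m³/s
w_3 = (2.81 − 0.51)/2 = 1.15 m; q_3 = 0.88 × 1.23 × 1.15 = 1.245 m³/s
w_4 = (3.37 − 0.93)/2 = 1.22 m; q_4 = 0.88 × 1.45 × 1.22 = 1.557 m³/s
w_5 = (3.80 − 2.81)/2 = 0.495 m; q_5 = 0.60 × 1.01 × 0.495 = 0.3000 m³/s
w_6 = (3.80 − 3.37)/2 = 0.215 m; q_6 = 0.45 × 0.44 × 0.215 = 0.04257 m³/s
Q = Σ qᵢ = 3.554 m³/s
= 3.554 × 1000 = 3554 L/s

3550 L/s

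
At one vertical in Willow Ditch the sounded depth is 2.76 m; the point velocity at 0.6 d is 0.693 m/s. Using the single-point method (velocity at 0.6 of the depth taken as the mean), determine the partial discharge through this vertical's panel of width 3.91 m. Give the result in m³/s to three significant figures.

7.48 m³/s

v̄ = v₀.₆ = 0.693 m/s
q = v̄ × d × w = 0.6930 × 2.76 × 3.91 = 7.479 m³/s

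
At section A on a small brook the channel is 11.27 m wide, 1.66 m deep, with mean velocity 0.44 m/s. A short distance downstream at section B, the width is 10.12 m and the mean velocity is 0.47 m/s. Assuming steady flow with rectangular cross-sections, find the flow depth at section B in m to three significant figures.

1.73 m

Q = A₁V₁ = (11.27×1.66) × 0.44 = 8.232 m³/s
d₂ = Q/(b₂ V₂) = 8.232/(10.12×0.47) = 1.731 m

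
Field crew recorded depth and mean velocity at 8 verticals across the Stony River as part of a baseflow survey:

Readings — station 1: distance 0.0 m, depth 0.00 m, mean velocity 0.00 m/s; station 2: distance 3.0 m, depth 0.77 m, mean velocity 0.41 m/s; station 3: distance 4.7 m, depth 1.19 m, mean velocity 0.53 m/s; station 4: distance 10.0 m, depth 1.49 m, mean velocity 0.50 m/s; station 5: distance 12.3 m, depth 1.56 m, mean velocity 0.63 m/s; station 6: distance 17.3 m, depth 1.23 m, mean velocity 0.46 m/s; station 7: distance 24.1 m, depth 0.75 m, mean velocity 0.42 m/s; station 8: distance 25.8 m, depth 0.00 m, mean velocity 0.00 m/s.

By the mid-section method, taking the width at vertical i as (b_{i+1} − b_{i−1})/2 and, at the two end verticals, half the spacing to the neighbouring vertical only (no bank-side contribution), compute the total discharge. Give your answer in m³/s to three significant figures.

w_2 = (4.7 − 0.0)/2 = 2.35 m; q_2 = 0.41 × 0.77 × 2.35 = 0.7419 m³/s
w_3 = (10.0 − 3.0)/2 = 3.5 m; q_3 = 0.53 × 1.19 × 3.5 = 2.207 m³/s
w_4 = (12.3 − 4.7)/2 = 3.8 m; q_4 = 0.50 × 1.49 × 3.8 = 2.831 m³/s
w_5 = (17.3 − 10.0)/2 = 3.65 m; q_5 = 0.63 × 1.56 × 3.65 = 3.587 m³/s
w_6 = (24.1 − 12.3)/2 = 5.9 m; q_6 = 0.46 × 1.23 × 5.9 = 3.338 m³/s
w_7 = (25.8 − 17.3)/2 = 4.25 m; q_7 = 0.42 × 0.75 × 4.25 = 1.339 m³/s
Stations 1, 8 contribute zero (depth or velocity is 0).
Q = Σ qᵢ = 14.04 m³/s

14.0 m³/s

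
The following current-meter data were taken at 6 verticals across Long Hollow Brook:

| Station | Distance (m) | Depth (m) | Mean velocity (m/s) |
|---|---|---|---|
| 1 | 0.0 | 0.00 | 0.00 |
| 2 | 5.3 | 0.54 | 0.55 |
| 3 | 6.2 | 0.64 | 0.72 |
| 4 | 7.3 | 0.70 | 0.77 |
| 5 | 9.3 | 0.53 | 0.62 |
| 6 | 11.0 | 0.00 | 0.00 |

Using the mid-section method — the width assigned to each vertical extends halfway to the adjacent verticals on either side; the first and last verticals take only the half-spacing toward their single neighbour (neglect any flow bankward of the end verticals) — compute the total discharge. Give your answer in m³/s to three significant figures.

2.82 m³/s

w_2 = (6.2 − 0.0)/2 = 3.1 m; q_2 = 0.55 × 0.54 × 3.1 = 0.9207 m³/s
w_3 = (7.3 − 5.3)/2 = 1 m; q_3 = 0.72 × 0.64 × 1 = 0.4608 m³/s
w_4 = (9.3 − 6.2)/2 = 1.55 m; q_4 = 0.77 × 0.70 × 1.55 = 0.8355 m³/s
w_5 = (11.0 − 7.3)/2 = 1.85 m; q_5 = 0.62 × 0.53 × 1.85 = 0.6079 m³/s
Stations 1, 6 contribute zero (depth or velocity is 0).
Q = Σ qᵢ = 2.825 m³/s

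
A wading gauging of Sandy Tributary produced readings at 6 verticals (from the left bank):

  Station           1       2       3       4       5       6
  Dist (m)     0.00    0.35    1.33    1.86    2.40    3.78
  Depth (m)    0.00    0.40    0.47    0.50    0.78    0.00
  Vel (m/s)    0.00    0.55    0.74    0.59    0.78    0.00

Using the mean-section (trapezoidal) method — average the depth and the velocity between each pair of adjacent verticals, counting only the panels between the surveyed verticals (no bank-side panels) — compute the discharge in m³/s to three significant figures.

0.912 m³/s

Panel 1-2: Δb = 0.35 m, d̄ = (0.00+0.40)/2 = 0.2, v̄ = (0.00+0.55)/2 = 0.275 → q = 0.35×0.2×0.275 = 0.01925 m³/s
Panel 2-3: Δb = 0.98 m, d̄ = (0.40+0.47)/2 = 0.435, v̄ = (0.55+0.74)/2 = 0.645 → q = 0.98×0.435×0.645 = 0.2750 m³/s
Panel 3-4: Δb = 0.53 m, d̄ = (0.47+0.50)/2 = 0.485, v̄ = (0.74+0.59)/2 = 0.665 → q = 0.53×0.485×0.665 = 0.1709 m³/s
Panel 4-5: Δb = 0.54 m, d̄ = (0.50+0.78)/2 = 0.64, v̄ = (0.59+0.78)/2 = 0.685 → q = 0.54×0.64×0.685 = 0.2367 m³/s
Panel 5-6: Δb = 1.38 m, d̄ = (0.78+0.00)/2 = 0.39, v̄ = (0.78+0.00)/2 = 0.39 → q = 1.38×0.39×0.39 = 0.2099 m³/s
Q = Σ q = 0.9118 m³/s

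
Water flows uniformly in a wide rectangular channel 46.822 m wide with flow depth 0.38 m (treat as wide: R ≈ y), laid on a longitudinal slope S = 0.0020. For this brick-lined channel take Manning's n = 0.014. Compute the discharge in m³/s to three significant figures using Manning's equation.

29.8 m³/s

A = b·y = 46.822 × 0.38 = 17.79 m²
Wide channel: R ≈ y = 0.38 m
Q = (1/n)·A·R^(2/3)·S^(1/2) = (1/0.014) × 17.79 × 0.3800^(2/3) × 0.0020^(1/2) = 29.82 m³/s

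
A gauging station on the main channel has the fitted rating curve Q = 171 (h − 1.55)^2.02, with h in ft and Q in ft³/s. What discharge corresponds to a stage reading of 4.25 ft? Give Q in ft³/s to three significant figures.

1270 ft³/s

Q = 171 × (4.25 − 1.55)^2.02 = 171 × 2.7^2.02 = 1272 ft³/s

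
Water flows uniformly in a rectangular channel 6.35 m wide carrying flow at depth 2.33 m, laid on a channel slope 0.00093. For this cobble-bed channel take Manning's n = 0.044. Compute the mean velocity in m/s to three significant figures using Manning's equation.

A = b·y = 6.35 × 2.33 = 14.80 m²
P = b + 2y = 6.35 + 2×2.33 = 11.01 m
R = A/P = 14.80/11.01 = 1.344 m
Q = (1/n)·A·R^(2/3)·S^(1/2) = (1/0.044) × 14.80 × 1.344^(2/3) × 0.00093^(1/2) = 12.49 m³/s
V = Q/A = 12.49/14.80 = 0.8440 m/s

0.844 m/s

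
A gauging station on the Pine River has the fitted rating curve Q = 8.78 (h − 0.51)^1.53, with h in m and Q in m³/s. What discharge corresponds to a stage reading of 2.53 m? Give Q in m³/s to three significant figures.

Q = 8.78 × (2.53 − 0.51)^1.53 = 8.78 × 2.02^1.53 = 25.74 m³/s

25.7 m³/s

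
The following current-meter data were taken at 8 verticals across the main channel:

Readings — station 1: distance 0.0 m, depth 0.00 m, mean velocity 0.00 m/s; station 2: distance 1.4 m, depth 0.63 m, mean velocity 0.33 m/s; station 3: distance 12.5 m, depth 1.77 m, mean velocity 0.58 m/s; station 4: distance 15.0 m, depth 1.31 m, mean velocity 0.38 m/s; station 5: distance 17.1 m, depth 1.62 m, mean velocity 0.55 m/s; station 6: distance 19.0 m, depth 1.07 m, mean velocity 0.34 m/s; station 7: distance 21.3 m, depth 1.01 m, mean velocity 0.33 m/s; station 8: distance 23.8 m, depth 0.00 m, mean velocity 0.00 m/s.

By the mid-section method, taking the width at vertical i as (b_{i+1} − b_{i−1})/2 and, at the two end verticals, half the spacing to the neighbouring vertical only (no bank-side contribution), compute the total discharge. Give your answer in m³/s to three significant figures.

w_2 = (12.5 − 0.0)/2 = 6.25 m; q_2 = 0.33 × 0.63 × 6.25 = 1.299 m³/s
w_3 = (15.0 − 1.4)/2 = 6.8 m; q_3 = 0.58 × 1.77 × 6.8 = 6.981 m³/s
w_4 = (17.1 − 12.5)/2 = 2.3 m; q_4 = 0.38 × 1.31 × 2.3 = 1.145 m³/s
w_5 = (19.0 − 15.0)/2 = 2 m; q_5 = 0.55 × 1.62 × 2 = 1.782 m³/s
w_6 = (21.3 − 17.1)/2 = 2.1 m; q_6 = 0.34 × 1.07 × 2.1 = 0.7640 m³/s
w_7 = (23.8 − 19.0)/2 = 2.4 m; q_7 = 0.33 × 1.01 × 2.4 = 0.7999 m³/s
Stations 1, 8 contribute zero (depth or velocity is 0).
Q = Σ qᵢ = 12.77 m³/s

12.8 m³/s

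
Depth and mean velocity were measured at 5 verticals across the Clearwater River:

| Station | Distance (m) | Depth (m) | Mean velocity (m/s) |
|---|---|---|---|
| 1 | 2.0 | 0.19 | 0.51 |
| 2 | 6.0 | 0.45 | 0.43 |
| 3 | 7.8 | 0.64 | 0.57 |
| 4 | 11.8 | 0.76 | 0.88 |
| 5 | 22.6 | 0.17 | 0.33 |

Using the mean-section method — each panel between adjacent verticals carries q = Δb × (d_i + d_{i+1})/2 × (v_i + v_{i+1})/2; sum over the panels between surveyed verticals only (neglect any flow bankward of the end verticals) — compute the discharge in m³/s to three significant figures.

Panel 1-2: Δb = 4 m, d̄ = (0.19+0.45)/2 = 0.32, v̄ = (0.51+0.43)/2 = 0.47 → q = 4×0.32×0.47 = 0.6016 m³/s
Panel 2-3: Δb = 1.8 m, d̄ = (0.45+0.64)/2 = 0.545, v̄ = (0.43+0.57)/2 = 0.5 → q = 1.8×0.545×0.5 = 0.4905 m³/s
Panel 3-4: Δb = 4 m, d̄ = (0.64+0.76)/2 = 0.7, v̄ = (0.57+0.88)/2 = 0.725 → q = 4×0.7×0.725 = 2.030 m³/s
Panel 4-5: Δb = 10.8 m, d̄ = (0.76+0.17)/2 = 0.465, v̄ = (0.88+0.33)/2 = 0.605 → q = 10.8×0.465×0.605 = 3.038 m³/s
Q = Σ q = 6.160 m³/s

6.16 m³/s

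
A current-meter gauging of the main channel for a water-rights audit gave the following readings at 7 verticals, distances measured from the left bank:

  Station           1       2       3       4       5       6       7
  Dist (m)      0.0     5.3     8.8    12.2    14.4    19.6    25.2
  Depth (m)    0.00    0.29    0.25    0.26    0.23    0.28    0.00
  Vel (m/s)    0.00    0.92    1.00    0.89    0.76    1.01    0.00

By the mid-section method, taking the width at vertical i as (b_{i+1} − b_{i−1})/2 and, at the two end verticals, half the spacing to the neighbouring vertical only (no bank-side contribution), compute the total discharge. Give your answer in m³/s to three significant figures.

4.86 m³/s

w_2 = (8.8 − 0.0)/2 = 4.4 m; q_2 = 0.92 × 0.29 × 4.4 = 1.174 m³/s
w_3 = (12.2 − 5.3)/2 = 3.45 m; q_3 = 1.00 × 0.25 × 3.45 = 0.8625 m³/s
w_4 = (14.4 − 8.8)/2 = 2.8 m; q_4 = 0.89 × 0.26 × 2.8 = 0.6479 m³/s
w_5 = (19.6 − 12.2)/2 = 3.7 m; q_5 = 0.76 × 0.23 × 3.7 = 0.6468 m³/s
w_6 = (25.2 − 14.4)/2 = 5.4 m; q_6 = 1.01 × 0.28 × 5.4 = 1.527 m³/s
Stations 1, 7 contribute zero (depth or velocity is 0).
Q = Σ qᵢ = 4.858 m³/s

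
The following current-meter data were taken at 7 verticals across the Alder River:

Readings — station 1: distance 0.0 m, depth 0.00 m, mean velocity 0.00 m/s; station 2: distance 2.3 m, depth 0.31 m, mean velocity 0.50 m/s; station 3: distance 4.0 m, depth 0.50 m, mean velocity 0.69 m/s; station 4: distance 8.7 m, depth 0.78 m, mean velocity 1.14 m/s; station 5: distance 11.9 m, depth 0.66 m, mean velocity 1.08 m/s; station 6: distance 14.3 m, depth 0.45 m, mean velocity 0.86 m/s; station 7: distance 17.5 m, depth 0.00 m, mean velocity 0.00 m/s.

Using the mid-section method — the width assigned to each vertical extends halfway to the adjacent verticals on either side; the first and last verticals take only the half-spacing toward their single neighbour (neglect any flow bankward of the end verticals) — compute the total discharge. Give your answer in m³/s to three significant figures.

w_2 = (4.0 − 0.0)/2 = 2 m; q_2 = 0.50 × 0.31 × 2 = 0.3100 m³/s
w_3 = (8.7 − 2.3)/2 = 3.2 m; q_3 = 0.69 × 0.50 × 3.2 = 1.104 m³/s
w_4 = (11.9 − 4.0)/2 = 3.95 m; q_4 = 1.14 × 0.78 × 3.95 = 3.512 m³/s
w_5 = (14.3 − 8.7)/2 = 2.8 m; q_5 = 1.08 × 0.66 × 2.8 = 1.996 m³/s
w_6 = (17.5 − 11.9)/2 = 2.8 m; q_6 = 0.86 × 0.45 × 2.8 = 1.084 m³/s
Stations 1, 7 contribute zero (depth or velocity is 0).
Q = Σ qᵢ = 8.006 m³/s

8.01 m³/s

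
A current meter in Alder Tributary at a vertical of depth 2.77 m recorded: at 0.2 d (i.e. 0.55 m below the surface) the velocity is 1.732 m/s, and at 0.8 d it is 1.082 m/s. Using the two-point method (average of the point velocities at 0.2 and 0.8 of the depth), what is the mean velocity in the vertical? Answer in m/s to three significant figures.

v̄ = (1.732 + 1.082) / 2 = 1.407 m/s

1.41 m/s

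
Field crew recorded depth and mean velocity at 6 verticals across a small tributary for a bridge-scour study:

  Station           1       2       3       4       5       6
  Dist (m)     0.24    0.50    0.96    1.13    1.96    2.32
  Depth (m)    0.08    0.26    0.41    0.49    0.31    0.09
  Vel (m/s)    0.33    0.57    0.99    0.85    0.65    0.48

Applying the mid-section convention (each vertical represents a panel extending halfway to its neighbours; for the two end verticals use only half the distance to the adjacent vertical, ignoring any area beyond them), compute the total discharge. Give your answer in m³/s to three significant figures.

w_1 = (0.50 − 0.24)/2 = 0.13 m; q_1 = 0.33 × 0.08 × 0.13 = 0.003432 m³/s
w_2 = (0.96 − 0.24)/2 = 0.36 m; q_2 = 0.57 × 0.26 × 0.36 = 0.05335 m³/s
w_3 = (1.13 − 0.50)/2 = 0.315 m; q_3 = 0.99 × 0.41 × 0.315 = 0.1279 m³/s
w_4 = (1.96 − 0.96)/2 = 0.5 m; q_4 = 0.85 × 0.49 × 0.5 = 0.2083 m³/s
w_5 = (2.32 − 1.13)/2 = 0.595 m; q_5 = 0.65 × 0.31 × 0.595 = 0.1199 m³/s
w_6 = (2.32 − 1.96)/2 = 0.18 m; q_6 = 0.48 × 0.09 × 0.18 = 0.007776 m³/s
Q = Σ qᵢ = 0.5206 m³/s

0.521 m³/s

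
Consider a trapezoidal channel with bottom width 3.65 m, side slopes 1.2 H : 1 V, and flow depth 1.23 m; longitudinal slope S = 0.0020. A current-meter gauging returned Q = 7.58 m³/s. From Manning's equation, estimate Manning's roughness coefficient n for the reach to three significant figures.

A = (b + z·y)·y = (3.65 + 1.2×1.23)×1.23 = 6.305 m²
P = b + 2y√(1+z²) = 3.65 + 2×1.23×√(1+1.2²) = 7.493 m
R = A/P = 6.305/7.493 = 0.8415 m
n = (1/Q)·A·R^(2/3)·S^(1/2) = (1/7.58) × 6.305 × 0.8913 × 0.04472 = 0.03316

0.0332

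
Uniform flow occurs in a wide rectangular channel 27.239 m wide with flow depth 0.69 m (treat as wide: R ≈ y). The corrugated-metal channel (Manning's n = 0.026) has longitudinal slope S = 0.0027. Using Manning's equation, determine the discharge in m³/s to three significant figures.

A = b·y = 27.239 × 0.69 = 18.79 m²
Wide channel: R ≈ y = 0.69 m
Q = (1/n)·A·R^(2/3)·S^(1/2) = (1/0.026) × 18.79 × 0.6900^(2/3) × 0.0027^(1/2) = 29.33 m³/s

29.3 m³/s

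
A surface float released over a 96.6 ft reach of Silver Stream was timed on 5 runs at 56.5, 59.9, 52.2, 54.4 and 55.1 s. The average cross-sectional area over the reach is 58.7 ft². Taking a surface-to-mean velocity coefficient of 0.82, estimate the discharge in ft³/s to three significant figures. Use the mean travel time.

83.6 ft³/s

t̄ = (56.5 + 59.9 + 52.2 + 54.4 + 55.1) / 5 = 55.62 s
v_surface = L / t̄ = 96.6 / 55.62 = 1.737 ft/s
v_mean = 0.82 × 1.737 = 1.424 ft/s
Q = A × v_mean = 58.7 × 1.424 = 83.60 ft³/s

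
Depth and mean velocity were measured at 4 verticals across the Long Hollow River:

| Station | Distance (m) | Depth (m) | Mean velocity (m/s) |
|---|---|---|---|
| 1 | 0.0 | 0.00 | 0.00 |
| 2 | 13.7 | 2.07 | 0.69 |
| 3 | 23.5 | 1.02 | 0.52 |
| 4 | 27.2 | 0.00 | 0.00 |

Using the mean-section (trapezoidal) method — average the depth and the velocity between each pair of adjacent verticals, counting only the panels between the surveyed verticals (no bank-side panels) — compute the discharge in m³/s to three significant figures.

14.5 m³/s

Panel 1-2: Δb = 13.7 m, d̄ = (0.00+2.07)/2 = 1.035, v̄ = (0.00+0.69)/2 = 0.345 → q = 13.7×1.035×0.345 = 4.892 m³/s
Panel 2-3: Δb = 9.8 m, d̄ = (2.07+1.02)/2 = 1.545, v̄ = (0.69+0.52)/2 = 0.605 → q = 9.8×1.545×0.605 = 9.160 m³/s
Panel 3-4: Δb = 3.7 m, d̄ = (1.02+0.00)/2 = 0.51, v̄ = (0.52+0.00)/2 = 0.26 → q = 3.7×0.51×0.26 = 0.4906 m³/s
Q = Σ q = 14.54 m³/s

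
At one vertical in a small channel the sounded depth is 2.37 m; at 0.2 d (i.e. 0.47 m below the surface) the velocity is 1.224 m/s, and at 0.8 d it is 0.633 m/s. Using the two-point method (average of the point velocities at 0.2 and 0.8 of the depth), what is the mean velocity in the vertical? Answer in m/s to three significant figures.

v̄ = (1.224 + 0.633) / 2 = 0.9285 m/s

0.929 m/s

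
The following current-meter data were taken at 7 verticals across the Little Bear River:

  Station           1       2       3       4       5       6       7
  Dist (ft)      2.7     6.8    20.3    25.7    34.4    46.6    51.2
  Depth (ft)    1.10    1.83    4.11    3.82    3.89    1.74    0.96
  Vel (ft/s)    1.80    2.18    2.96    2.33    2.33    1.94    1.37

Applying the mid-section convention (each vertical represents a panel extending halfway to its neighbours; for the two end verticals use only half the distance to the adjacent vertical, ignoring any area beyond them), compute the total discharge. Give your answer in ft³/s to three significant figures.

w_1 = (6.8 − 2.7)/2 = 2.05 ft; q_1 = 1.80 × 1.10 × 2.05 = 4.059 ft³/s
w_2 = (20.3 − 2.7)/2 = 8.8 ft; q_2 = 2.18 × 1.83 × 8.8 = 35.11 ft³/s
w_3 = (25.7 − 6.8)/2 = 9.45 ft; q_3 = 2.96 × 4.11 × 9.45 = 115.0 ft³/s
w_4 = (34.4 − 20.3)/2 = 7.05 ft; q_4 = 2.33 × 3.82 × 7.05 = 62.75 ft³/s
w_5 = (46.6 − 25.7)/2 = 10.45 ft; q_5 = 2.33 × 3.89 × 10.45 = 94.72 ft³/s
w_6 = (51.2 − 34.4)/2 = 8.4 ft; q_6 = 1.94 × 1.74 × 8.4 = 28.36 ft³/s
w_7 = (51.2 − 46.6)/2 = 2.3 ft; q_7 = 1.37 × 0.96 × 2.3 = 3.025 ft³/s
Q = Σ qᵢ = 343.0 ft³/s

343 ft³/s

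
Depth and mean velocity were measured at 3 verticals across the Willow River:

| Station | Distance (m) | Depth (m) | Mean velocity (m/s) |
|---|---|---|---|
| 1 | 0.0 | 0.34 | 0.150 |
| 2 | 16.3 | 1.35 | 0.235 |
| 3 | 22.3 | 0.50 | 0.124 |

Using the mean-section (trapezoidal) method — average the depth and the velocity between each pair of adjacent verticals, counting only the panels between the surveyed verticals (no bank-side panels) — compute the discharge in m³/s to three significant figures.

Panel 1-2: Δb = 16.3 m, d̄ = (0.34+1.35)/2 = 0.845, v̄ = (0.150+0.235)/2 = 0.1925 → q = 16.3×0.845×0.1925 = 2.651 m³/s
Panel 2-3: Δb = 6 m, d̄ = (1.35+0.50)/2 = 0.925, v̄ = (0.235+0.124)/2 = 0.1795 → q = 6×0.925×0.1795 = 0.9962 m³/s
Q = Σ q = 3.648 m³/s

3.65 m³/s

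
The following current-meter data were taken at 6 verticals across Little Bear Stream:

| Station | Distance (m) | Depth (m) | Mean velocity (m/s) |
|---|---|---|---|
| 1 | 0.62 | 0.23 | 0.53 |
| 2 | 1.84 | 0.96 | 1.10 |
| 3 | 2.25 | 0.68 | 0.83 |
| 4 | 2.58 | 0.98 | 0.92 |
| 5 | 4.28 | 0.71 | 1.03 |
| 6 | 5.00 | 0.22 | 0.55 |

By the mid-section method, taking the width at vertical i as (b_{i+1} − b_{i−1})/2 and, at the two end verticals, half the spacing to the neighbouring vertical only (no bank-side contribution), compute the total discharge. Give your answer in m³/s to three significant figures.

2.99 m³/s

w_1 = (1.84 − 0.62)/2 = 0.61 m; q_1 = 0.53 × 0.23 × 0.61 = 0.07436 m³/s
w_2 = (2.25 − 0.62)/2 = 0.815 m; q_2 = 1.10 × 0.96 × 0.815 = 0.8606 m³/s
w_3 = (2.58 − 1.84)/2 = 0.37 m; q_3 = 0.83 × 0.68 × 0.37 = 0.2088 m³/s
w_4 = (4.28 − 2.25)/2 = 1.015 m; q_4 = 0.92 × 0.98 × 1.015 = 0.9151 m³/s
w_5 = (5.00 − 2.58)/2 = 1.21 m; q_5 = 1.03 × 0.71 × 1.21 = 0.8849 m³/s
w_6 = (5.00 − 4.28)/2 = 0.36 m; q_6 = 0.55 × 0.22 × 0.36 = 0.04356 m³/s
Q = Σ qᵢ = 2.987 m³/s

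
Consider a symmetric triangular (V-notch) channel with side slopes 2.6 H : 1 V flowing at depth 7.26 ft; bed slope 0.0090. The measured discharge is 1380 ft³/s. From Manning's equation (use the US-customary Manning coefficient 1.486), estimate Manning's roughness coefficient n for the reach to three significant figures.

A = z·y² = 2.6×7.26² = 137.0 ft²
P = 2y√(1+z²) = 2×7.26×√(1+2.6²) = 40.45 ft
R = A/P = 137.0/40.45 = 3.388 ft
n = (1.486/Q)·A·R^(2/3)·S^(1/2) = (1.486/1380) × 137.0 × 2.256 × 0.09487 = 0.03158

0.0316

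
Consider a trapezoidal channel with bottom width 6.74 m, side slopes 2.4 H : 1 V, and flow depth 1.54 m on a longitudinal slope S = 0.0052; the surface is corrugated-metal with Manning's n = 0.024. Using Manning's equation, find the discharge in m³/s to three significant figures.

A = (b + z·y)·y = (6.74 + 2.4×1.54)×1.54 = 16.07 m²
P = b + 2y√(1+z²) = 6.74 + 2×1.54×√(1+2.4²) = 14.75 m
R = A/P = 16.07/14.75 = 1.090 m
Q = (1/n)·A·R^(2/3)·S^(1/2) = (1/0.024) × 16.07 × 1.090^(2/3) × 0.0052^(1/2) = 51.14 m³/s

51.1 m³/s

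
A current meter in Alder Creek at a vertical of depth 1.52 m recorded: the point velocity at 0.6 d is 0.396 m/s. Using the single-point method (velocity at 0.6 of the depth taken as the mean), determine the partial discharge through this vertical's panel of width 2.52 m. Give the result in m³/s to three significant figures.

1.52 m³/s

v̄ = v₀.₆ = 0.396 m/s
q = v̄ × d × w = 0.3960 × 1.52 × 2.52 = 1.517 m³/s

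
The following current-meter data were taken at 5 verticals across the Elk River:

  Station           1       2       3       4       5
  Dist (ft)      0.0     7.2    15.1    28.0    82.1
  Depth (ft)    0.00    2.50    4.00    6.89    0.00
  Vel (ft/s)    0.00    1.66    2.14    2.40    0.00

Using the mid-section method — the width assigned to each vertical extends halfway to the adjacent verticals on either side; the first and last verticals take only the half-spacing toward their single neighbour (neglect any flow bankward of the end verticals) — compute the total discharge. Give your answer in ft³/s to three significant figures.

w_2 = (15.1 − 0.0)/2 = 7.55 ft; q_2 = 1.66 × 2.50 × 7.55 = 31.33 ft³/s
w_3 = (28.0 − 7.2)/2 = 10.4 ft; q_3 = 2.14 × 4.00 × 10.4 = 89.02 ft³/s
w_4 = (82.1 − 15.1)/2 = 33.5 ft; q_4 = 2.40 × 6.89 × 33.5 = 554.0 ft³/s
Stations 1, 5 contribute zero (depth or velocity is 0).
Q = Σ qᵢ = 674.3 ft³/s

674 ft³/s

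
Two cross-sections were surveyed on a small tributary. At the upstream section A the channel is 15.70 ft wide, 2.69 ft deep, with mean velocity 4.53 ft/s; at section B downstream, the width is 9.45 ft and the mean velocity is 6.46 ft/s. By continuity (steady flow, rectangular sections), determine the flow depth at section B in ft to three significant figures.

3.13 ft

Q = A₁V₁ = (15.70×2.69) × 4.53 = 191.3 ft³/s
d₂ = Q/(b₂ V₂) = 191.3/(9.45×6.46) = 3.134 ft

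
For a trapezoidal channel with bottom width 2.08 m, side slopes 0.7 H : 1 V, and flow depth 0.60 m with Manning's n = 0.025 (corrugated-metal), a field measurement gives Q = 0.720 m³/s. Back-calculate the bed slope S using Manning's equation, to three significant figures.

0.000453

A = (b + z·y)·y = (2.08 + 0.7×0.60)×0.60 = 1.500 m²
P = b + 2y√(1+z²) = 2.08 + 2×0.60×√(1+0.7²) = 3.545 m
R = A/P = 1.500/3.545 = 0.4232 m
S = (Q·n / (1·A·R^(2/3)))² = (0.720×0.025 / (1×1.500×0.5636))² = 0.0004533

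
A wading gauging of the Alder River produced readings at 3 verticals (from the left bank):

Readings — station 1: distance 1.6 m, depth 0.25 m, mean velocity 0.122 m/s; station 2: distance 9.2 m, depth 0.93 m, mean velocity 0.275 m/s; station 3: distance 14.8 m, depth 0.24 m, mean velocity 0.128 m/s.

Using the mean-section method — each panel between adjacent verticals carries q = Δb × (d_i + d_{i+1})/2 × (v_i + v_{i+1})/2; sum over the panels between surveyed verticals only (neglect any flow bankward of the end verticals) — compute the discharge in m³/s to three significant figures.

Panel 1-2: Δb = 7.6 m, d̄ = (0.25+0.93)/2 = 0.59, v̄ = (0.122+0.275)/2 = 0.1985 → q = 7.6×0.59×0.1985 = 0.8901 m³/s
Panel 2-3: Δb = 5.6 m, d̄ = (0.93+0.24)/2 = 0.585, v̄ = (0.275+0.128)/2 = 0.2015 → q = 5.6×0.585×0.2015 = 0.6601 m³/s
Q = Σ q = 1.550 m³/s

1.55 m³/s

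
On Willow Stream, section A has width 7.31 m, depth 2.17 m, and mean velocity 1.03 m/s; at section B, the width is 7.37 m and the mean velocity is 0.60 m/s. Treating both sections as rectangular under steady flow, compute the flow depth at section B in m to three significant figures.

3.69 m

Q = A₁V₁ = (7.31×2.17) × 1.03 = 16.34 m³/s
d₂ = Q/(b₂ V₂) = 16.34/(7.37×0.60) = 3.695 m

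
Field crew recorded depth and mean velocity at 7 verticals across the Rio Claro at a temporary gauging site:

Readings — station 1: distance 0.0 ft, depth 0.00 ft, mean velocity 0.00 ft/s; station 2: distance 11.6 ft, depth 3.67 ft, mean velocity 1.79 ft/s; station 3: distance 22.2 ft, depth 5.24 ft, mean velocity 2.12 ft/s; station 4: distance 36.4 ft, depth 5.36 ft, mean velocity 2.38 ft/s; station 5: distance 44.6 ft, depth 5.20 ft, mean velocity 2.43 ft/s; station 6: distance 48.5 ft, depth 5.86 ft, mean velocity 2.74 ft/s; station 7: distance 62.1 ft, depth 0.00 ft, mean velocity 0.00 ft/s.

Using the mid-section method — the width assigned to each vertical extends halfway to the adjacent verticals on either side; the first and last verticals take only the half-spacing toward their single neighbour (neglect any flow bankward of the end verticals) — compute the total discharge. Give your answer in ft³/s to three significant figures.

570 ft³/s

w_2 = (22.2 − 0.0)/2 = 11.1 ft; q_2 = 1.79 × 3.67 × 11.1 = 72.92 ft³/s
w_3 = (36.4 − 11.6)/2 = 12.4 ft; q_3 = 2.12 × 5.24 × 12.4 = 137.7 ft³/s
w_4 = (44.6 − 22.2)/2 = 11.2 ft; q_4 = 2.38 × 5.36 × 11.2 = 142.9 ft³/s
w_5 = (48.5 − 36.4)/2 = 6.05 ft; q_5 = 2.43 × 5.20 × 6.05 = 76.45 ft³/s
w_6 = (62.1 − 44.6)/2 = 8.75 ft; q_6 = 2.74 × 5.86 × 8.75 = 140.5 ft³/s
Stations 1, 7 contribute zero (depth or velocity is 0).
Q = Σ qᵢ = 570.5 ft³/s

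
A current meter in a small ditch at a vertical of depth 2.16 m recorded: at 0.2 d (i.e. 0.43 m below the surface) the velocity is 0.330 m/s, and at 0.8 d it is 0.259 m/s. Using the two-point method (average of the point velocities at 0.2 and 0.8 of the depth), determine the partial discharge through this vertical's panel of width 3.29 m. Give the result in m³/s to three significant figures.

2.09 m³/s

v̄ = (0.330 + 0.259) / 2 = 0.2945 m/s
q = v̄ × d × w = 0.2945 × 2.16 × 3.29 = 2.093 m³/s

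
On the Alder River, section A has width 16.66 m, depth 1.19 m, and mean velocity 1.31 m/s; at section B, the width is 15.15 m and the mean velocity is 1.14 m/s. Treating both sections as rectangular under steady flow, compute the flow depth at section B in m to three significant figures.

Q = A₁V₁ = (16.66×1.19) × 1.31 = 25.97 m³/s
d₂ = Q/(b₂ V₂) = 25.97/(15.15×1.14) = 1.504 m

1.50 m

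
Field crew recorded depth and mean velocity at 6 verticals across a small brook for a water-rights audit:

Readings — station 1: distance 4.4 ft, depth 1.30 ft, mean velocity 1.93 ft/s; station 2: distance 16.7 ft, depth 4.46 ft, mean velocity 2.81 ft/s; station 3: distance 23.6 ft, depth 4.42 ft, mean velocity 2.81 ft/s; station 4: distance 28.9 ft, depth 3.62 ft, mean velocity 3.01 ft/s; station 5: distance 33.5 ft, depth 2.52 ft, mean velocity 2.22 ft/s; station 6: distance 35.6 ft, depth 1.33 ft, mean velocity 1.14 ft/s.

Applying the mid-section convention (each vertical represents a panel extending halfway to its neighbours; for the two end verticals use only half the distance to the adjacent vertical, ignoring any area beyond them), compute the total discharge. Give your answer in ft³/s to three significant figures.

286 ft³/s

w_1 = (16.7 − 4.4)/2 = 6.15 ft; q_1 = 1.93 × 1.30 × 6.15 = 15.43 ft³/s
w_2 = (23.6 − 4.4)/2 = 9.6 ft; q_2 = 2.81 × 4.46 × 9.6 = 120.3 ft³/s
w_3 = (28.9 − 16.7)/2 = 6.1 ft; q_3 = 2.81 × 4.42 × 6.1 = 75.76 ft³/s
w_4 = (33.5 − 23.6)/2 = 4.95 ft; q_4 = 3.01 × 3.62 × 4.95 = 53.94 ft³/s
w_5 = (35.6 − 28.9)/2 = 3.35 ft; q_5 = 2.22 × 2.52 × 3.35 = 18.74 ft³/s
w_6 = (35.6 − 33.5)/2 = 1.05 ft; q_6 = 1.14 × 1.33 × 1.05 = 1.592 ft³/s
Q = Σ qᵢ = 285.8 ft³/s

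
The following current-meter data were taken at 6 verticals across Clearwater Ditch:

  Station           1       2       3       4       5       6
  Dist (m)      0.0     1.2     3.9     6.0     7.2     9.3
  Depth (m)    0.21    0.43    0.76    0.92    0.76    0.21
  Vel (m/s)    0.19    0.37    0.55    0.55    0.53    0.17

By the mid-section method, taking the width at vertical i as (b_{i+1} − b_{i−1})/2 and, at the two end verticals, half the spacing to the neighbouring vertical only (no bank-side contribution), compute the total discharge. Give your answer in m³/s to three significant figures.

w_1 = (1.2 − 0.0)/2 = 0.6 m; q_1 = 0.19 × 0.21 × 0.6 = 0.02394 m³/s
w_2 = (3.9 − 0.0)/2 = 1.95 m; q_2 = 0.37 × 0.43 × 1.95 = 0.3102 m³/s
w_3 = (6.0 − 1.2)/2 = 2.4 m; q_3 = 0.55 × 0.76 × 2.4 = 1.003 m³/s
w_4 = (7.2 − 3.9)/2 = 1.65 m; q_4 = 0.55 × 0.92 × 1.65 = 0.8349 m³/s
w_5 = (9.3 − 6.0)/2 = 1.65 m; q_5 = 0.53 × 0.76 × 1.65 = 0.6646 m³/s
w_6 = (9.3 − 7.2)/2 = 1.05 m; q_6 = 0.17 × 0.21 × 1.05 = 0.03749 m³/s
Q = Σ qᵢ = 2.874 m³/s

2.87 m³/s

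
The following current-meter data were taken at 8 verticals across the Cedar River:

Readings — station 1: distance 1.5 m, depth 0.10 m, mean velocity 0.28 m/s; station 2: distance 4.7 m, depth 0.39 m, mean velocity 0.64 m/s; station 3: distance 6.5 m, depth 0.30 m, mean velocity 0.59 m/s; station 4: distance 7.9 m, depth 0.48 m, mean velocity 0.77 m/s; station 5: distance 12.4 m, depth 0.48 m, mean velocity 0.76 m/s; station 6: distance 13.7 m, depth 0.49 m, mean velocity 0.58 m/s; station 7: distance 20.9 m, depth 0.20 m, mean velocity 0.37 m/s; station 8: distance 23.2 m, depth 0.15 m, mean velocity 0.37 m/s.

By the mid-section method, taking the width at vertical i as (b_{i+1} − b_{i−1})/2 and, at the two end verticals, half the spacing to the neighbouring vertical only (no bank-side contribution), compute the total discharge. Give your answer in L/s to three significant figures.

w_1 = (4.7 − 1.5)/2 = 1.6 m; q_1 = 0.28 × 0.10 × 1.6 = 0.04480 m³/s
w_2 = (6.5 − 1.5)/2 = 2.5 m; q_2 = 0.64 × 0.39 × 2.5 = 0.6240 m³/s
w_3 = (7.9 − 4.7)/2 = 1.6 m; q_3 = 0.59 × 0.30 × 1.6 = 0.2832 m³/s
w_4 = (12.4 − 6.5)/2 = 2.95 m; q_4 = 0.77 × 0.48 × 2.95 = 1.090 m³/s
w_5 = (13.7 − 7.9)/2 = 2.9 m; q_5 = 0.76 × 0.48 × 2.9 = 1.058 m³/s
w_6 = (20.9 − 12.4)/2 = 4.25 m; q_6 = 0.58 × 0.49 × 4.25 = 1.208 m³/s
w_7 = (23.2 − 13.7)/2 = 4.75 m; q_7 = 0.37 × 0.20 × 4.75 = 0.3515 m³/s
w_8 = (23.2 − 20.9)/2 = 1.15 m; q_8 = 0.37 × 0.15 × 1.15 = 0.06383 m³/s
Q = Σ qᵢ = 4.723 m³/s
= 4.723 × 1000 = 4723 L/s

4720 L/s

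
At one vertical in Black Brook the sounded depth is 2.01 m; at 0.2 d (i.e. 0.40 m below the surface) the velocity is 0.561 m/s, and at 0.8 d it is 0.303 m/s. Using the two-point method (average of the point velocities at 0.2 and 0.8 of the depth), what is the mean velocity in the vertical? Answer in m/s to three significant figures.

v̄ = (0.561 + 0.303) / 2 = 0.4320 m/s

0.432 m/s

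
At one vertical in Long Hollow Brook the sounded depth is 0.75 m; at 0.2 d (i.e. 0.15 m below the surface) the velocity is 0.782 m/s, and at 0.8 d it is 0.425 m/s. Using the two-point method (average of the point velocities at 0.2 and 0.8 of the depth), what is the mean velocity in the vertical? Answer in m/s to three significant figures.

0.604 m/s

v̄ = (0.782 + 0.425) / 2 = 0.6035 m/s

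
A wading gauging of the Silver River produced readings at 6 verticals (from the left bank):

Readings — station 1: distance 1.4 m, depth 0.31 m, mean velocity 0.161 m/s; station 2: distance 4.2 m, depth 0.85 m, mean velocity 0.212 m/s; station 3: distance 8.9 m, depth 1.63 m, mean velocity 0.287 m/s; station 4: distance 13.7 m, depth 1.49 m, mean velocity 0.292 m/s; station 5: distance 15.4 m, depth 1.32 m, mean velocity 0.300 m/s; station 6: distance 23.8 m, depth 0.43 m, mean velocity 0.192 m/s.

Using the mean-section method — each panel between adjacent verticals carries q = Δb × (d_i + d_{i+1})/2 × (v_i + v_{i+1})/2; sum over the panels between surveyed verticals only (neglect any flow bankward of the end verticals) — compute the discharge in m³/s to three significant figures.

Panel 1-2: Δb = 2.8 m, d̄ = (0.31+0.85)/2 = 0.58, v̄ = (0.161+0.212)/2 = 0.1865 → q = 2.8×0.58×0.1865 = 0.3029 m³/s
Panel 2-3: Δb = 4.7 m, d̄ = (0.85+1.63)/2 = 1.24, v̄ = (0.212+0.287)/2 = 0.2495 → q = 4.7×1.24×0.2495 = 1.454 m³/s
Panel 3-4: Δb = 4.8 m, d̄ = (1.63+1.49)/2 = 1.56, v̄ = (0.287+0.292)/2 = 0.2895 → q = 4.8×1.56×0.2895 = 2.168 m³/s
Panel 4-5: Δb = 1.7 m, d̄ = (1.49+1.32)/2 = 1.405, v̄ = (0.292+0.300)/2 = 0.296 → q = 1.7×1.405×0.296 = 0.7070 m³/s
Panel 5-6: Δb = 8.4 m, d̄ = (1.32+0.43)/2 = 0.875, v̄ = (0.300+0.192)/2 = 0.246 → q = 8.4×0.875×0.246 = 1.808 m³/s
Q = Σ q = 6.440 m³/s

6.44 m³/s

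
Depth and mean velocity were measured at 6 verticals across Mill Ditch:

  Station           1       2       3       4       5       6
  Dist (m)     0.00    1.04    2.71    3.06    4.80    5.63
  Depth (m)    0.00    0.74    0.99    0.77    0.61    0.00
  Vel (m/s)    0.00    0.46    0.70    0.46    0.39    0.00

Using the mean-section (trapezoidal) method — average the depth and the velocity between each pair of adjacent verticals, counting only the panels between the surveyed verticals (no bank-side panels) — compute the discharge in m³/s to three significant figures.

1.66 m³/s

Panel 1-2: Δb = 1.04 m, d̄ = (0.00+0.74)/2 = 0.37, v̄ = (0.00+0.46)/2 = 0.23 → q = 1.04×0.37×0.23 = 0.08850 m³/s
Panel 2-3: Δb = 1.67 m, d̄ = (0.74+0.99)/2 = 0.865, v̄ = (0.46+0.70)/2 = 0.58 → q = 1.67×0.865×0.58 = 0.8378 m³/s
Panel 3-4: Δb = 0.35 m, d̄ = (0.99+0.77)/2 = 0.88, v̄ = (0.70+0.46)/2 = 0.58 → q = 0.35×0.88×0.58 = 0.1786 m³/s
Panel 4-5: Δb = 1.74 m, d̄ = (0.77+0.61)/2 = 0.69, v̄ = (0.46+0.39)/2 = 0.425 → q = 1.74×0.69×0.425 = 0.5103 m³/s
Panel 5-6: Δb = 0.83 m, d̄ = (0.61+0.00)/2 = 0.305, v̄ = (0.39+0.00)/2 = 0.195 → q = 0.83×0.305×0.195 = 0.04936 m³/s
Q = Σ q = 1.665 m³/s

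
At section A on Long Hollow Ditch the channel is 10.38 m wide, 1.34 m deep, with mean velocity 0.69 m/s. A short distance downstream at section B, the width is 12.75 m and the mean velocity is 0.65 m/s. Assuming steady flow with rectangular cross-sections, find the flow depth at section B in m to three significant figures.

1.16 m

Q = A₁V₁ = (10.38×1.34) × 0.69 = 9.597 m³/s
d₂ = Q/(b₂ V₂) = 9.597/(12.75×0.65) = 1.158 m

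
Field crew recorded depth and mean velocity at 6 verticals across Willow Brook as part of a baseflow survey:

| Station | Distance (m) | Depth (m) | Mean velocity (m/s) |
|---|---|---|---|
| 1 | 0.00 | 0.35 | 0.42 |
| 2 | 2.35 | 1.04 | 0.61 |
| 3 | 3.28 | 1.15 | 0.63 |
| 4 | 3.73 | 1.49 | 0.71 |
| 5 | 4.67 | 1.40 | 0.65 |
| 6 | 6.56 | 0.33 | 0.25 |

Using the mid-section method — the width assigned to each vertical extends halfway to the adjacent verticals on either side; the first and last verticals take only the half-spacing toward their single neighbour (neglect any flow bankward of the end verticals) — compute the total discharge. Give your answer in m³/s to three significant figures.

w_1 = (2.35 − 0.00)/2 = 1.175 m; q_1 = 0.42 × 0.35 × 1.175 = 0.1727 m³/s
w_2 = (3.28 − 0.00)/2 = 1.64 m; q_2 = 0.61 × 1.04 × 1.64 = 1.040 m³/s
w_3 = (3.73 − 2.35)/2 = 0.69 m; q_3 = 0.63 × 1.15 × 0.69 = 0.4999 m³/s
w_4 = (4.67 − 3.28)/2 = 0.695 m; q_4 = 0.71 × 1.49 × 0.695 = 0.7352 m³/s
w_5 = (6.56 − 3.73)/2 = 1.415 m; q_5 = 0.65 × 1.40 × 1.415 = 1.288 m³/s
w_6 = (6.56 − 4.67)/2 = 0.945 m; q_6 = 0.25 × 0.33 × 0.945 = 0.07796 m³/s
Q = Σ qᵢ = 3.814 m³/s

3.81 m³/s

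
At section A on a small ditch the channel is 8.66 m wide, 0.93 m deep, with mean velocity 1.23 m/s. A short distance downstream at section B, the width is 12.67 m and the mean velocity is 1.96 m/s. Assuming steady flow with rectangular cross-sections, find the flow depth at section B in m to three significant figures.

0.399 m

Q = A₁V₁ = (8.66×0.93) × 1.23 = 9.906 m³/s
d₂ = Q/(b₂ V₂) = 9.906/(12.67×1.96) = 0.3989 m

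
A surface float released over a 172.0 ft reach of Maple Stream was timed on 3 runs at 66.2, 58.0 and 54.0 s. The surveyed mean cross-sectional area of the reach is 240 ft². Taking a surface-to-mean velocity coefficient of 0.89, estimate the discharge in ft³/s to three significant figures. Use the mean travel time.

619 ft³/s

t̄ = (66.2 + 58.0 + 54.0) / 3 = 59.4 s
v_surface = L / t̄ = 172.0 / 59.4 = 2.896 ft/s
v_mean = 0.89 × 2.896 = 2.577 ft/s
Q = A × v_mean = 240 × 2.577 = 618.5 ft³/s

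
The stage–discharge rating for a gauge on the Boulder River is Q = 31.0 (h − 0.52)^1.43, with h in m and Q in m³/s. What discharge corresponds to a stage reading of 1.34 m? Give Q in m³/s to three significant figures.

Q = 31.0 × (1.34 − 0.52)^1.43 = 31.0 × 0.82^1.43 = 23.34 m³/s

23.3 m³/s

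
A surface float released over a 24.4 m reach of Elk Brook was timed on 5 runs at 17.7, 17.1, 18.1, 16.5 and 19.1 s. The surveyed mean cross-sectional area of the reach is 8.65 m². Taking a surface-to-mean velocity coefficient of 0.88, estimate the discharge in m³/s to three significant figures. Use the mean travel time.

10.5 m³/s

t̄ = (17.7 + 17.1 + 18.1 + 16.5 + 19.1) / 5 = 17.7 s
v_surface = L / t̄ = 24.4 / 17.7 = 1.379 m/s
v_mean = 0.88 × 1.379 = 1.213 m/s
Q = A × v_mean = 8.65 × 1.213 = 10.49 m³/s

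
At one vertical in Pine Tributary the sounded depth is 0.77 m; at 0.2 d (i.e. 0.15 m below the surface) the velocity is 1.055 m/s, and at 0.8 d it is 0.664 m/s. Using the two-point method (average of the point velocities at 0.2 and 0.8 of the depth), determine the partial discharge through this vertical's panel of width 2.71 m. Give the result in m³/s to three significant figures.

1.79 m³/s

v̄ = (1.055 + 0.664) / 2 = 0.8595 m/s
q = v̄ × d × w = 0.8595 × 0.77 × 2.71 = 1.794 m³/s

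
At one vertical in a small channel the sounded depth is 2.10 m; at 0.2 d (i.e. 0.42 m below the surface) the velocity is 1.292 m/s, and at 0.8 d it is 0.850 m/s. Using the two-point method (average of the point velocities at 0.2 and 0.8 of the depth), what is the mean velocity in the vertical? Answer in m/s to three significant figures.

1.07 m/s

v̄ = (1.292 + 0.850) / 2 = 1.071 m/s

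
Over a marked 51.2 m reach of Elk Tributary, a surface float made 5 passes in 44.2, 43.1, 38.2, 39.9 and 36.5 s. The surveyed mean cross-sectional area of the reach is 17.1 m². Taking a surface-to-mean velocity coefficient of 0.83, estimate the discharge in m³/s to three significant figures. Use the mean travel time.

t̄ = (44.2 + 43.1 + 38.2 + 39.9 + 36.5) / 5 = 40.38 s
v_surface = L / t̄ = 51.2 / 40.38 = 1.268 m/s
v_mean = 0.83 × 1.268 = 1.052 m/s
Q = A × v_mean = 17.1 × 1.052 = 18.00 m³/s

18.0 m³/s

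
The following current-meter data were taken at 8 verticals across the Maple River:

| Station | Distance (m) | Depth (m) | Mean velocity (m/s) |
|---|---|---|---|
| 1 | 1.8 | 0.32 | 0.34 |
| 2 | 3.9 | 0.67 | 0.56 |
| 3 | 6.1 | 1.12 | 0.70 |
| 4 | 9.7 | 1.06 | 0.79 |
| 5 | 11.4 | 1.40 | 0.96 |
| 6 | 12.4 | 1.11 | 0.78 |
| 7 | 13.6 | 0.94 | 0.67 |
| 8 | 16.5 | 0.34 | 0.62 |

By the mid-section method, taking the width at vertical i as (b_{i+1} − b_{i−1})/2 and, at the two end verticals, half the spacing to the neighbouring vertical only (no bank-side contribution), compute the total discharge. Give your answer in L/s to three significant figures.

9780 L/s

w_1 = (3.9 − 1.8)/2 = 1.05 m; q_1 = 0.34 × 0.32 × 1.05 = 0.1142 m³/s
w_2 = (6.1 − 1.8)/2 = 2.15 m; q_2 = 0.56 × 0.67 × 2.15 = 0.8067 m³/s
w_3 = (9.7 − 3.9)/2 = 2.9 m; q_3 = 0.70 × 1.12 × 2.9 = 2.274 m³/s
w_4 = (11.4 − 6.1)/2 = 2.65 m; q_4 = 0.79 × 1.06 × 2.65 = 2.219 m³/s
w_5 = (12.4 − 9.7)/2 = 1.35 m; q_5 = 0.96 × 1.40 × 1.35 = 1.814 m³/s
w_6 = (13.6 − 11.4)/2 = 1.1 m; q_6 = 0.78 × 1.11 × 1.1 = 0.9524 m³/s
w_7 = (16.5 − 12.4)/2 = 2.05 m; q_7 = 0.67 × 0.94 × 2.05 = 1.291 m³/s
w_8 = (16.5 − 13.6)/2 = 1.45 m; q_8 = 0.62 × 0.34 × 1.45 = 0.3057 m³/s
Q = Σ qᵢ = 9.777 m³/s
= 9.777 × 1000 = 9777 L/s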